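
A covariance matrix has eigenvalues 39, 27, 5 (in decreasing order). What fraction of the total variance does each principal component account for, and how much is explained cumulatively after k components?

Step 1 — total variance = trace(Sigma) = Σ λ_i = 39 + 27 + 5 = 71.

Step 2 — fraction explained by component i = λ_i / Σ λ:
  PC1: 39/71 = 0.5493
  PC2: 27/71 = 0.3803
  PC3: 5/71 = 0.0704

Step 3 — cumulative fraction after k components = (λ_1 + ... + λ_k) / Σ λ:
  k = 1: 39/71 = 0.5493
  k = 2: (39 + 27)/71 = 66/71 = 0.9296
  k = 3: (39 + 27 + 5)/71 = 71/71 = 1

Summary (fraction, with percent):

explained: PC1 0.5493 (54.93%), PC2 0.3803 (38.03%), PC3 0.0704 (7.04%);  cumulative: 0.5493, 0.9296, 1


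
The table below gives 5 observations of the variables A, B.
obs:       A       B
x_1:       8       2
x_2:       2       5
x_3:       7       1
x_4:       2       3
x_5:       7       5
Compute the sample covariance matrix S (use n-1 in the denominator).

Step 1 — column means:
  mean(A) = (8 + 2 + 7 + 2 + 7) / 5 = 26/5 = 5.2
  mean(B) = (2 + 5 + 1 + 3 + 5) / 5 = 16/5 = 3.2

Step 2 — sample covariance S[i,j] = (1/(n-1)) · Σ_k (x_{k,i} - mean_i) · (x_{k,j} - mean_j), with n-1 = 4.
  S[A,A] = ((2.8)·(2.8) + (-3.2)·(-3.2) + (1.8)·(1.8) + (-3.2)·(-3.2) + (1.8)·(1.8)) / 4 = 34.8/4 = 8.7
  S[A,B] = ((2.8)·(-1.2) + (-3.2)·(1.8) + (1.8)·(-2.2) + (-3.2)·(-0.2) + (1.8)·(1.8)) / 4 = -9.2/4 = -2.3
  S[B,B] = ((-1.2)·(-1.2) + (1.8)·(1.8) + (-2.2)·(-2.2) + (-0.2)·(-0.2) + (1.8)·(1.8)) / 4 = 12.8/4 = 3.2

S is symmetric (S[j,i] = S[i,j]). Assembling:

S = [[8.7, -2.3],
 [-2.3, 3.2]]


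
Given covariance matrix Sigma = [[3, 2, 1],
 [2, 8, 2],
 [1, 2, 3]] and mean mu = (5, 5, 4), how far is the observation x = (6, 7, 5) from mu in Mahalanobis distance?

Step 1 — centre the observation: (x - mu) = (1, 2, 1).

Step 2 — invert Sigma (cofactor / det for 3×3, or solve directly):
  Sigma^{-1} = [[0.4167, -0.0833, -0.0833],
 [-0.0833, 0.1667, -0.0833],
 [-0.0833, -0.0833, 0.4167]].

Step 3 — form the quadratic (x - mu)^T · Sigma^{-1} · (x - mu):
  Sigma^{-1} · (x - mu) = (0.1667, 0.1667, 0.1667).
  (x - mu)^T · [Sigma^{-1} · (x - mu)] = (1)·(0.1667) + (2)·(0.1667) + (1)·(0.1667) = 0.6667.

Step 4 — take square root: d = √(0.6667) ≈ 0.8165.

d(x, mu) = √(0.6667) ≈ 0.8165


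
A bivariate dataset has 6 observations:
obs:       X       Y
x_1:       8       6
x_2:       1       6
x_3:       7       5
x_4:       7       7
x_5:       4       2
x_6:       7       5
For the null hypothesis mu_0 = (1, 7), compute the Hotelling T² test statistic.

Step 1 — sample mean vector:
  mean(X) = (8 + 1 + 7 + 7 + 4 + 7) / 6 = 34/6 = 5.6667
  mean(Y) = (6 + 6 + 5 + 7 + 2 + 5) / 6 = 31/6 = 5.1667
  x̄ = (5.6667, 5.1667),  deviation x̄ - mu_0 = (5.6667, 5.1667) - (1, 7) = (4.6667, -1.8333).

Step 2 — sample covariance matrix, S[i,j] = (1/(n-1)) · Σ_k (x_{k,i} - mean_i) · (x_{k,j} - mean_j), divisor n-1 = 5:
  S[X,X] = ((2.3333)·(2.3333) + (-4.6667)·(-4.6667) + (1.3333)·(1.3333) + (1.3333)·(1.3333) + (-1.6667)·(-1.6667) + (1.3333)·(1.3333)) / 5 = 35.3333/5 = 7.0667
  S[X,Y] = ((2.3333)·(0.8333) + (-4.6667)·(0.8333) + (1.3333)·(-0.1667) + (1.3333)·(1.8333) + (-1.6667)·(-3.1667) + (1.3333)·(-0.1667)) / 5 = 5.3333/5 = 1.0667
  S[Y,Y] = ((0.8333)·(0.8333) + (0.8333)·(0.8333) + (-0.1667)·(-0.1667) + (1.8333)·(1.8333) + (-3.1667)·(-3.1667) + (-0.1667)·(-0.1667)) / 5 = 14.8333/5 = 2.9667
  S = [[7.0667, 1.0667],
 [1.0667, 2.9667]].

Step 3 — invert S. det(S) = 7.0667·2.9667 - (1.0667)² = 19.8267.
  S^{-1} = (1/det) · [[d, -b], [-b, a]] = [[0.1496, -0.0538],
 [-0.0538, 0.3564]].

Step 4 — quadratic form (x̄ - mu_0)^T · S^{-1} · (x̄ - mu_0):
  S^{-1} · (x̄ - mu_0) = (0.7969, -0.9045),
  (x̄ - mu_0)^T · [...] = (4.6667)·(0.7969) + (-1.8333)·(-0.9045) = 5.3772.

Step 5 — scale by n: T² = 6 · 5.3772 = 32.2629.

T² ≈ 32.2629


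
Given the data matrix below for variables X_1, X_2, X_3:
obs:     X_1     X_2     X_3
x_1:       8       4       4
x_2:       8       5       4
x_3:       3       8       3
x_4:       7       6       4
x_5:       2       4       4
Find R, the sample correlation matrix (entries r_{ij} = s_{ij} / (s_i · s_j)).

Step 1 — column means:
  mean(X_1) = (8 + 8 + 3 + 7 + 2) / 5 = 28/5 = 5.6
  mean(X_2) = (4 + 5 + 8 + 6 + 4) / 5 = 27/5 = 5.4
  mean(X_3) = (4 + 4 + 3 + 4 + 4) / 5 = 19/5 = 3.8

Step 2 — sample variances and covariances s[i,j] = (1/(n-1)) · Σ_k (x_{k,i} - mean_i) · (x_{k,j} - mean_j), with n-1 = 4:
  s[X_1,X_1] = ((2.4)·(2.4) + (2.4)·(2.4) + (-2.6)·(-2.6) + (1.4)·(1.4) + (-3.6)·(-3.6)) / 4 = 33.2/4 = 8.3
  s[X_1,X_2] = ((2.4)·(-1.4) + (2.4)·(-0.4) + (-2.6)·(2.6) + (1.4)·(0.6) + (-3.6)·(-1.4)) / 4 = -5.2/4 = -1.3
  s[X_1,X_3] = ((2.4)·(0.2) + (2.4)·(0.2) + (-2.6)·(-0.8) + (1.4)·(0.2) + (-3.6)·(0.2)) / 4 = 2.6/4 = 0.65
  s[X_2,X_2] = ((-1.4)·(-1.4) + (-0.4)·(-0.4) + (2.6)·(2.6) + (0.6)·(0.6) + (-1.4)·(-1.4)) / 4 = 11.2/4 = 2.8
  s[X_2,X_3] = ((-1.4)·(0.2) + (-0.4)·(0.2) + (2.6)·(-0.8) + (0.6)·(0.2) + (-1.4)·(0.2)) / 4 = -2.6/4 = -0.65
  s[X_3,X_3] = ((0.2)·(0.2) + (0.2)·(0.2) + (-0.8)·(-0.8) + (0.2)·(0.2) + (0.2)·(0.2)) / 4 = 0.8/4 = 0.2
  Sample standard deviations s_i = √(s[i,i]):
  s(X_1) = √(8.3) = 2.881
  s(X_2) = √(2.8) = 1.6733
  s(X_3) = √(0.2) = 0.4472

Step 3 — r_{ij} = s_{ij} / (s_i · s_j):
  r[X_1,X_1] = 1 (diagonal).
  r[X_1,X_2] = -1.3 / (2.881 · 1.6733) = -1.3 / 4.8208 = -0.2697
  r[X_1,X_3] = 0.65 / (2.881 · 0.4472) = 0.65 / 1.2884 = 0.5045
  r[X_2,X_2] = 1 (diagonal).
  r[X_2,X_3] = -0.65 / (1.6733 · 0.4472) = -0.65 / 0.7483 = -0.8686
  r[X_3,X_3] = 1 (diagonal).

R is symmetric with unit diagonal. Assembling:

R = [[1, -0.2697, 0.5045],
 [-0.2697, 1, -0.8686],
 [0.5045, -0.8686, 1]]


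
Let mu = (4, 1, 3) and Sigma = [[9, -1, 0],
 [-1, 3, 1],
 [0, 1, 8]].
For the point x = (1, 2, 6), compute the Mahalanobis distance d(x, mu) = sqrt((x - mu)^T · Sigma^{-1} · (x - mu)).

Step 1 — centre the observation: (x - mu) = (-3, 1, 3).

Step 2 — invert Sigma (cofactor / det for 3×3, or solve directly):
  Sigma^{-1} = [[0.1156, 0.0402, -0.005],
 [0.0402, 0.3618, -0.0452],
 [-0.005, -0.0452, 0.1307]].

Step 3 — form the quadratic (x - mu)^T · Sigma^{-1} · (x - mu):
  Sigma^{-1} · (x - mu) = (-0.3216, 0.1055, 0.3618).
  (x - mu)^T · [Sigma^{-1} · (x - mu)] = (-3)·(-0.3216) + (1)·(0.1055) + (3)·(0.3618) = 2.1558.

Step 4 — take square root: d = √(2.1558) ≈ 1.4683.

d(x, mu) = √(2.1558) ≈ 1.4683


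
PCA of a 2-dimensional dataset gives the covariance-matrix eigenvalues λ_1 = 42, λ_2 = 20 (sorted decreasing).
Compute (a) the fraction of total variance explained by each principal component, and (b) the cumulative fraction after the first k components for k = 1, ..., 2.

Step 1 — total variance = trace(Sigma) = Σ λ_i = 42 + 20 = 62.

Step 2 — fraction explained by component i = λ_i / Σ λ:
  PC1: 42/62 = 0.6774
  PC2: 20/62 = 0.3226

Step 3 — cumulative fraction after k components = (λ_1 + ... + λ_k) / Σ λ:
  k = 1: 42/62 = 0.6774
  k = 2: (42 + 20)/62 = 62/62 = 1

Summary (fraction, with percent):

explained: PC1 0.6774 (67.74%), PC2 0.3226 (32.26%);  cumulative: 0.6774, 1


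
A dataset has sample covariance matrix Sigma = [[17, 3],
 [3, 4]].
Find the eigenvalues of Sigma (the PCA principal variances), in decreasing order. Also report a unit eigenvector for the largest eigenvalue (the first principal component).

Step 1 — characteristic polynomial of 2×2 Sigma:
  det(Sigma - λI) = λ² - trace · λ + det = 0.
  trace = 17 + 4 = 21, det = 17·4 - (3)² = 59.
Step 2 — discriminant:
  Δ = trace² - 4·det = 441 - 236 = 205.
Step 3 — eigenvalues:
  λ = (trace ± √Δ)/2 = (21 ± 14.3178)/2,
  λ_1 = 17.6589,  λ_2 = 3.3411.

Step 4 — unit eigenvector for λ_1: solve (Sigma - λ_1 I)v = 0. First row:
  (17 - 17.6589)·v_x + (3)·v_y = 0, i.e. (-0.6589)·v_x + (3)·v_y = 0,
  so v ∝ (b, λ_1 - a) = (3, 0.6589) = u.
  ||u|| = √((3)² + (0.6589)²) = √(9.4342) ≈ 3.0715,
  v_1 = u/||u|| ≈ (0.9767, 0.2145) (||v_1|| = 1).

λ_1 = 17.6589,  λ_2 = 3.3411;  v_1 ≈ (0.9767, 0.2145)


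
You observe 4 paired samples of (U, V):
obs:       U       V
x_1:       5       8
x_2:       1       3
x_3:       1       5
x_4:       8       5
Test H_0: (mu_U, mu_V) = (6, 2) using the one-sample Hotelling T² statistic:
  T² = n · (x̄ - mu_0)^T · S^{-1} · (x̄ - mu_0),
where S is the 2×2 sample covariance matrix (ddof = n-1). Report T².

Step 1 — sample mean vector:
  mean(U) = (5 + 1 + 1 + 8) / 4 = 15/4 = 3.75
  mean(V) = (8 + 3 + 5 + 5) / 4 = 21/4 = 5.25
  x̄ = (3.75, 5.25),  deviation x̄ - mu_0 = (3.75, 5.25) - (6, 2) = (-2.25, 3.25).

Step 2 — sample covariance matrix, S[i,j] = (1/(n-1)) · Σ_k (x_{k,i} - mean_i) · (x_{k,j} - mean_j), divisor n-1 = 3:
  S[U,U] = ((1.25)·(1.25) + (-2.75)·(-2.75) + (-2.75)·(-2.75) + (4.25)·(4.25)) / 3 = 34.75/3 = 11.5833
  S[U,V] = ((1.25)·(2.75) + (-2.75)·(-2.25) + (-2.75)·(-0.25) + (4.25)·(-0.25)) / 3 = 9.25/3 = 3.0833
  S[V,V] = ((2.75)·(2.75) + (-2.25)·(-2.25) + (-0.25)·(-0.25) + (-0.25)·(-0.25)) / 3 = 12.75/3 = 4.25
  S = [[11.5833, 3.0833],
 [3.0833, 4.25]].

Step 3 — invert S. det(S) = 11.5833·4.25 - (3.0833)² = 39.7222.
  S^{-1} = (1/det) · [[d, -b], [-b, a]] = [[0.107, -0.0776],
 [-0.0776, 0.2916]].

Step 4 — quadratic form (x̄ - mu_0)^T · S^{-1} · (x̄ - mu_0):
  S^{-1} · (x̄ - mu_0) = (-0.493, 1.1224),
  (x̄ - mu_0)^T · [...] = (-2.25)·(-0.493) + (3.25)·(1.1224) = 4.757.

Step 5 — scale by n: T² = 4 · 4.757 = 19.028.

T² ≈ 19.028


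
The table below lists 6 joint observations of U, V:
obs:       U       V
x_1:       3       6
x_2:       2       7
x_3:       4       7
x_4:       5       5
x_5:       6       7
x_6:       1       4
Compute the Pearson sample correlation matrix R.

Step 1 — column means:
  mean(U) = (3 + 2 + 4 + 5 + 6 + 1) / 6 = 21/6 = 3.5
  mean(V) = (6 + 7 + 7 + 5 + 7 + 4) / 6 = 36/6 = 6

Step 2 — sample variances and covariances s[i,j] = (1/(n-1)) · Σ_k (x_{k,i} - mean_i) · (x_{k,j} - mean_j), with n-1 = 5:
  s[U,U] = ((-0.5)·(-0.5) + (-1.5)·(-1.5) + (0.5)·(0.5) + (1.5)·(1.5) + (2.5)·(2.5) + (-2.5)·(-2.5)) / 5 = 17.5/5 = 3.5
  s[U,V] = ((-0.5)·(0) + (-1.5)·(1) + (0.5)·(1) + (1.5)·(-1) + (2.5)·(1) + (-2.5)·(-2)) / 5 = 5/5 = 1
  s[V,V] = ((0)·(0) + (1)·(1) + (1)·(1) + (-1)·(-1) + (1)·(1) + (-2)·(-2)) / 5 = 8/5 = 1.6
  Sample standard deviations s_i = √(s[i,i]):
  s(U) = √(3.5) = 1.8708
  s(V) = √(1.6) = 1.2649

Step 3 — r_{ij} = s_{ij} / (s_i · s_j):
  r[U,U] = 1 (diagonal).
  r[U,V] = 1 / (1.8708 · 1.2649) = 1 / 2.3664 = 0.4226
  r[V,V] = 1 (diagonal).

R is symmetric with unit diagonal. Assembling:

R = [[1, 0.4226],
 [0.4226, 1]]


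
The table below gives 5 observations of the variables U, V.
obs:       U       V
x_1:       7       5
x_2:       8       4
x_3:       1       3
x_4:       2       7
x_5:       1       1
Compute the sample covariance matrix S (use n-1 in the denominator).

Step 1 — column means:
  mean(U) = (7 + 8 + 1 + 2 + 1) / 5 = 19/5 = 3.8
  mean(V) = (5 + 4 + 3 + 7 + 1) / 5 = 20/5 = 4

Step 2 — sample covariance S[i,j] = (1/(n-1)) · Σ_k (x_{k,i} - mean_i) · (x_{k,j} - mean_j), with n-1 = 4.
  S[U,U] = ((3.2)·(3.2) + (4.2)·(4.2) + (-2.8)·(-2.8) + (-1.8)·(-1.8) + (-2.8)·(-2.8)) / 4 = 46.8/4 = 11.7
  S[U,V] = ((3.2)·(1) + (4.2)·(0) + (-2.8)·(-1) + (-1.8)·(3) + (-2.8)·(-3)) / 4 = 9/4 = 2.25
  S[V,V] = ((1)·(1) + (0)·(0) + (-1)·(-1) + (3)·(3) + (-3)·(-3)) / 4 = 20/4 = 5

S is symmetric (S[j,i] = S[i,j]). Assembling:

S = [[11.7, 2.25],
 [2.25, 5]]


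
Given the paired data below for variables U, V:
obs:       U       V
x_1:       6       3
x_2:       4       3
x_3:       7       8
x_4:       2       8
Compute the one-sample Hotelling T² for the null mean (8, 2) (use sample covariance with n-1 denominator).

Step 1 — sample mean vector:
  mean(U) = (6 + 4 + 7 + 2) / 4 = 19/4 = 4.75
  mean(V) = (3 + 3 + 8 + 8) / 4 = 22/4 = 5.5
  x̄ = (4.75, 5.5),  deviation x̄ - mu_0 = (4.75, 5.5) - (8, 2) = (-3.25, 3.5).

Step 2 — sample covariance matrix, S[i,j] = (1/(n-1)) · Σ_k (x_{k,i} - mean_i) · (x_{k,j} - mean_j), divisor n-1 = 3:
  S[U,U] = ((1.25)·(1.25) + (-0.75)·(-0.75) + (2.25)·(2.25) + (-2.75)·(-2.75)) / 3 = 14.75/3 = 4.9167
  S[U,V] = ((1.25)·(-2.5) + (-0.75)·(-2.5) + (2.25)·(2.5) + (-2.75)·(2.5)) / 3 = -2.5/3 = -0.8333
  S[V,V] = ((-2.5)·(-2.5) + (-2.5)·(-2.5) + (2.5)·(2.5) + (2.5)·(2.5)) / 3 = 25/3 = 8.3333
  S = [[4.9167, -0.8333],
 [-0.8333, 8.3333]].

Step 3 — invert S. det(S) = 4.9167·8.3333 - (-0.8333)² = 40.2778.
  S^{-1} = (1/det) · [[d, -b], [-b, a]] = [[0.2069, 0.0207],
 [0.0207, 0.1221]].

Step 4 — quadratic form (x̄ - mu_0)^T · S^{-1} · (x̄ - mu_0):
  S^{-1} · (x̄ - mu_0) = (-0.6, 0.36),
  (x̄ - mu_0)^T · [...] = (-3.25)·(-0.6) + (3.5)·(0.36) = 3.21.

Step 5 — scale by n: T² = 4 · 3.21 = 12.84.

T² ≈ 12.84


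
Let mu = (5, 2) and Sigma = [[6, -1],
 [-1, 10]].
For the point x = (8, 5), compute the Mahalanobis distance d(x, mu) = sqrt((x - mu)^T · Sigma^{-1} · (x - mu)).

Step 1 — centre the observation: (x - mu) = (3, 3).

Step 2 — invert Sigma. det(Sigma) = 6·10 - (-1)² = 59.
  Sigma^{-1} = (1/det) · [[d, -b], [-b, a]] = [[0.1695, 0.0169],
 [0.0169, 0.1017]].

Step 3 — form the quadratic (x - mu)^T · Sigma^{-1} · (x - mu):
  Sigma^{-1} · (x - mu) = (0.5593, 0.3559).
  (x - mu)^T · [Sigma^{-1} · (x - mu)] = (3)·(0.5593) + (3)·(0.3559) = 2.7458.

Step 4 — take square root: d = √(2.7458) ≈ 1.657.

d(x, mu) = √(2.7458) ≈ 1.657


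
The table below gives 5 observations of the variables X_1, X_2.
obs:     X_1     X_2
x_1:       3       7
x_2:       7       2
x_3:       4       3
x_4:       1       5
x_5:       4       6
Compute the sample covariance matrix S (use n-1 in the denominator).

Step 1 — column means:
  mean(X_1) = (3 + 7 + 4 + 1 + 4) / 5 = 19/5 = 3.8
  mean(X_2) = (7 + 2 + 3 + 5 + 6) / 5 = 23/5 = 4.6

Step 2 — sample covariance S[i,j] = (1/(n-1)) · Σ_k (x_{k,i} - mean_i) · (x_{k,j} - mean_j), with n-1 = 4.
  S[X_1,X_1] = ((-0.8)·(-0.8) + (3.2)·(3.2) + (0.2)·(0.2) + (-2.8)·(-2.8) + (0.2)·(0.2)) / 4 = 18.8/4 = 4.7
  S[X_1,X_2] = ((-0.8)·(2.4) + (3.2)·(-2.6) + (0.2)·(-1.6) + (-2.8)·(0.4) + (0.2)·(1.4)) / 4 = -11.4/4 = -2.85
  S[X_2,X_2] = ((2.4)·(2.4) + (-2.6)·(-2.6) + (-1.6)·(-1.6) + (0.4)·(0.4) + (1.4)·(1.4)) / 4 = 17.2/4 = 4.3

S is symmetric (S[j,i] = S[i,j]). Assembling:

S = [[4.7, -2.85],
 [-2.85, 4.3]]


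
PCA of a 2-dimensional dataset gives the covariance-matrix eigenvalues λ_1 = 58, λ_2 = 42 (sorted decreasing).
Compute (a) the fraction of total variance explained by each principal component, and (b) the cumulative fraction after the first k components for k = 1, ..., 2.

Step 1 — total variance = trace(Sigma) = Σ λ_i = 58 + 42 = 100.

Step 2 — fraction explained by component i = λ_i / Σ λ:
  PC1: 58/100 = 0.58
  PC2: 42/100 = 0.42

Step 3 — cumulative fraction after k components = (λ_1 + ... + λ_k) / Σ λ:
  k = 1: 58/100 = 0.58
  k = 2: (58 + 42)/100 = 100/100 = 1

Summary (fraction, with percent):

explained: PC1 0.58 (58%), PC2 0.42 (42%);  cumulative: 0.58, 1


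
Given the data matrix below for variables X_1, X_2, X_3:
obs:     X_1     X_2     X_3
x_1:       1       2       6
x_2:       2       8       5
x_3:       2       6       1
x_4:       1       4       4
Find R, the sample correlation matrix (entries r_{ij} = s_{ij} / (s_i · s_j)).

Step 1 — column means:
  mean(X_1) = (1 + 2 + 2 + 1) / 4 = 6/4 = 1.5
  mean(X_2) = (2 + 8 + 6 + 4) / 4 = 20/4 = 5
  mean(X_3) = (6 + 5 + 1 + 4) / 4 = 16/4 = 4

Step 2 — sample variances and covariances s[i,j] = (1/(n-1)) · Σ_k (x_{k,i} - mean_i) · (x_{k,j} - mean_j), with n-1 = 3:
  s[X_1,X_1] = ((-0.5)·(-0.5) + (0.5)·(0.5) + (0.5)·(0.5) + (-0.5)·(-0.5)) / 3 = 1/3 = 0.3333
  s[X_1,X_2] = ((-0.5)·(-3) + (0.5)·(3) + (0.5)·(1) + (-0.5)·(-1)) / 3 = 4/3 = 1.3333
  s[X_1,X_3] = ((-0.5)·(2) + (0.5)·(1) + (0.5)·(-3) + (-0.5)·(0)) / 3 = -2/3 = -0.6667
  s[X_2,X_2] = ((-3)·(-3) + (3)·(3) + (1)·(1) + (-1)·(-1)) / 3 = 20/3 = 6.6667
  s[X_2,X_3] = ((-3)·(2) + (3)·(1) + (1)·(-3) + (-1)·(0)) / 3 = -6/3 = -2
  s[X_3,X_3] = ((2)·(2) + (1)·(1) + (-3)·(-3) + (0)·(0)) / 3 = 14/3 = 4.6667
  Sample standard deviations s_i = √(s[i,i]):
  s(X_1) = √(0.3333) = 0.5774
  s(X_2) = √(6.6667) = 2.582
  s(X_3) = √(4.6667) = 2.1602

Step 3 — r_{ij} = s_{ij} / (s_i · s_j):
  r[X_1,X_1] = 1 (diagonal).
  r[X_1,X_2] = 1.3333 / (0.5774 · 2.582) = 1.3333 / 1.4907 = 0.8944
  r[X_1,X_3] = -0.6667 / (0.5774 · 2.1602) = -0.6667 / 1.2472 = -0.5345
  r[X_2,X_2] = 1 (diagonal).
  r[X_2,X_3] = -2 / (2.582 · 2.1602) = -2 / 5.5777 = -0.3586
  r[X_3,X_3] = 1 (diagonal).

R is symmetric with unit diagonal. Assembling:

R = [[1, 0.8944, -0.5345],
 [0.8944, 1, -0.3586],
 [-0.5345, -0.3586, 1]]


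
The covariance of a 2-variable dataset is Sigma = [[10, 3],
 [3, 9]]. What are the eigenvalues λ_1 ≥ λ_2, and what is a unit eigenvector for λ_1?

Step 1 — characteristic polynomial of 2×2 Sigma:
  det(Sigma - λI) = λ² - trace · λ + det = 0.
  trace = 10 + 9 = 19, det = 10·9 - (3)² = 81.
Step 2 — discriminant:
  Δ = trace² - 4·det = 361 - 324 = 37.
Step 3 — eigenvalues:
  λ = (trace ± √Δ)/2 = (19 ± 6.0828)/2,
  λ_1 = 12.5414,  λ_2 = 6.4586.

Step 4 — unit eigenvector for λ_1: solve (Sigma - λ_1 I)v = 0. First row:
  (10 - 12.5414)·v_x + (3)·v_y = 0, i.e. (-2.5414)·v_x + (3)·v_y = 0,
  so v ∝ (b, λ_1 - a) = (3, 2.5414) = u.
  ||u|| = √((3)² + (2.5414)²) = √(15.4586) ≈ 3.9317,
  v_1 = u/||u|| ≈ (0.763, 0.6464) (||v_1|| = 1).

λ_1 = 12.5414,  λ_2 = 6.4586;  v_1 ≈ (0.763, 0.6464)


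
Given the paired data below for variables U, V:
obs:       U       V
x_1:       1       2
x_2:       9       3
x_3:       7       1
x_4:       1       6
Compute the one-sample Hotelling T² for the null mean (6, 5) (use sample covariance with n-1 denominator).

Step 1 — sample mean vector:
  mean(U) = (1 + 9 + 7 + 1) / 4 = 18/4 = 4.5
  mean(V) = (2 + 3 + 1 + 6) / 4 = 12/4 = 3
  x̄ = (4.5, 3),  deviation x̄ - mu_0 = (4.5, 3) - (6, 5) = (-1.5, -2).

Step 2 — sample covariance matrix, S[i,j] = (1/(n-1)) · Σ_k (x_{k,i} - mean_i) · (x_{k,j} - mean_j), divisor n-1 = 3:
  S[U,U] = ((-3.5)·(-3.5) + (4.5)·(4.5) + (2.5)·(2.5) + (-3.5)·(-3.5)) / 3 = 51/3 = 17
  S[U,V] = ((-3.5)·(-1) + (4.5)·(0) + (2.5)·(-2) + (-3.5)·(3)) / 3 = -12/3 = -4
  S[V,V] = ((-1)·(-1) + (0)·(0) + (-2)·(-2) + (3)·(3)) / 3 = 14/3 = 4.6667
  S = [[17, -4],
 [-4, 4.6667]].

Step 3 — invert S. det(S) = 17·4.6667 - (-4)² = 63.3333.
  S^{-1} = (1/det) · [[d, -b], [-b, a]] = [[0.0737, 0.0632],
 [0.0632, 0.2684]].

Step 4 — quadratic form (x̄ - mu_0)^T · S^{-1} · (x̄ - mu_0):
  S^{-1} · (x̄ - mu_0) = (-0.2368, -0.6316),
  (x̄ - mu_0)^T · [...] = (-1.5)·(-0.2368) + (-2)·(-0.6316) = 1.6184.

Step 5 — scale by n: T² = 4 · 1.6184 = 6.4737.

T² ≈ 6.4737


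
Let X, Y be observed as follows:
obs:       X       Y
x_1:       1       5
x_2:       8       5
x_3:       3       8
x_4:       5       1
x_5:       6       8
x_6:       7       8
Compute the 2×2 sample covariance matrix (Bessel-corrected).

Step 1 — column means:
  mean(X) = (1 + 8 + 3 + 5 + 6 + 7) / 6 = 30/6 = 5
  mean(Y) = (5 + 5 + 8 + 1 + 8 + 8) / 6 = 35/6 = 5.8333

Step 2 — sample covariance S[i,j] = (1/(n-1)) · Σ_k (x_{k,i} - mean_i) · (x_{k,j} - mean_j), with n-1 = 5.
  S[X,X] = ((-4)·(-4) + (3)·(3) + (-2)·(-2) + (0)·(0) + (1)·(1) + (2)·(2)) / 5 = 34/5 = 6.8
  S[X,Y] = ((-4)·(-0.8333) + (3)·(-0.8333) + (-2)·(2.1667) + (0)·(-4.8333) + (1)·(2.1667) + (2)·(2.1667)) / 5 = 3/5 = 0.6
  S[Y,Y] = ((-0.8333)·(-0.8333) + (-0.8333)·(-0.8333) + (2.1667)·(2.1667) + (-4.8333)·(-4.8333) + (2.1667)·(2.1667) + (2.1667)·(2.1667)) / 5 = 38.8333/5 = 7.7667

S is symmetric (S[j,i] = S[i,j]). Assembling:

S = [[6.8, 0.6],
 [0.6, 7.7667]]


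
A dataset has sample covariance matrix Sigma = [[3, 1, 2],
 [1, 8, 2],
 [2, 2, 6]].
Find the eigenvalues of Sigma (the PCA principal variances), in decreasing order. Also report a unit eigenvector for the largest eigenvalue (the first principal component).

Step 1 — characteristic polynomial p(λ) = det(λI - Sigma) = λ³ - tr·λ² + c_1·λ - det, where tr = trace, c_1 = sum of the principal 2×2 minors, det = det(Sigma):
  tr = 3 + 8 + 6 = 17,
  c_1 = (3·8 - (1)²) + (3·6 - (2)²) + (8·6 - (2)²) = 23 + 14 + 44 = 81,
  det = 3·(8·6 - (2)²) - (1)·((1)·6 - (2)·(2)) + (2)·((1)·(2) - 8·(2)) = 3·(44) - (1)·(2) + (2)·(-14) = 102.
  So p(λ) = λ³ - 17λ² + 81λ - 102.
Step 2 — look for an integer root (rational root theorem: any rational root is an integer divisor of 102). Testing λ = 2:
  p(2) = 8 - 68 + 162 - 102 = 0  ✓
  Dividing out (λ - 2): p(λ) = (λ - 2)(λ² - 15λ + 51).
Step 3 — remaining eigenvalues from the quadratic λ² - 15λ + 51 = 0:
  Δ = 15² - 4·51 = 225 - 204 = 21,  λ = (15 ± √21)/2 = (15 ± 4.5826)/2 ≈ 9.7913 or 5.2087.
  Sorted: λ_1 = 9.7913,  λ_2 = 5.2087,  λ_3 = 2  (check: sum = 17 = tr ✓).

Step 4 — unit eigenvector for λ_1 ≈ 9.7913: v spans the null space of (Sigma - λ_1 I), whose rows are
  r_1 = (-6.7913, 1, 2),  r_2 = (1, -1.7913, 2),  r_3 = (2, 2, -3.7913).
  v is orthogonal to every row, so take v ∝ r_1 × r_2 = ((1)·(2) - (2)·(-1.7913), (2)·(1) - (-6.7913)·(2), (-6.7913)·(-1.7913) - (1)·(1)) ≈ (5.5826, 15.5826, 11.1652).
  Let u = (5.5826, 15.5826, 11.1652).
  ||u|| = √((5.5826)² + (15.5826)² + (11.1652)²) = √(398.6424) ≈ 19.966,  v_1 = u/||u|| ≈ (0.2796, 0.7805, 0.5592) (||v_1|| = 1).

λ_1 = 9.7913,  λ_2 = 5.2087,  λ_3 = 2;  v_1 ≈ (0.2796, 0.7805, 0.5592)


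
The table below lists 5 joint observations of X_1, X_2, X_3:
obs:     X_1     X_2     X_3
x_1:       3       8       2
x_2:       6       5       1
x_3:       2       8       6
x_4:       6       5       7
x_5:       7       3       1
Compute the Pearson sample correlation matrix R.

Step 1 — column means:
  mean(X_1) = (3 + 6 + 2 + 6 + 7) / 5 = 24/5 = 4.8
  mean(X_2) = (8 + 5 + 8 + 5 + 3) / 5 = 29/5 = 5.8
  mean(X_3) = (2 + 1 + 6 + 7 + 1) / 5 = 17/5 = 3.4

Step 2 — sample variances and covariances s[i,j] = (1/(n-1)) · Σ_k (x_{k,i} - mean_i) · (x_{k,j} - mean_j), with n-1 = 4:
  s[X_1,X_1] = ((-1.8)·(-1.8) + (1.2)·(1.2) + (-2.8)·(-2.8) + (1.2)·(1.2) + (2.2)·(2.2)) / 4 = 18.8/4 = 4.7
  s[X_1,X_2] = ((-1.8)·(2.2) + (1.2)·(-0.8) + (-2.8)·(2.2) + (1.2)·(-0.8) + (2.2)·(-2.8)) / 4 = -18.2/4 = -4.55
  s[X_1,X_3] = ((-1.8)·(-1.4) + (1.2)·(-2.4) + (-2.8)·(2.6) + (1.2)·(3.6) + (2.2)·(-2.4)) / 4 = -8.6/4 = -2.15
  s[X_2,X_2] = ((2.2)·(2.2) + (-0.8)·(-0.8) + (2.2)·(2.2) + (-0.8)·(-0.8) + (-2.8)·(-2.8)) / 4 = 18.8/4 = 4.7
  s[X_2,X_3] = ((2.2)·(-1.4) + (-0.8)·(-2.4) + (2.2)·(2.6) + (-0.8)·(3.6) + (-2.8)·(-2.4)) / 4 = 8.4/4 = 2.1
  s[X_3,X_3] = ((-1.4)·(-1.4) + (-2.4)·(-2.4) + (2.6)·(2.6) + (3.6)·(3.6) + (-2.4)·(-2.4)) / 4 = 33.2/4 = 8.3
  Sample standard deviations s_i = √(s[i,i]):
  s(X_1) = √(4.7) = 2.1679
  s(X_2) = √(4.7) = 2.1679
  s(X_3) = √(8.3) = 2.881

Step 3 — r_{ij} = s_{ij} / (s_i · s_j):
  r[X_1,X_1] = 1 (diagonal).
  r[X_1,X_2] = -4.55 / (2.1679 · 2.1679) = -4.55 / 4.7 = -0.9681
  r[X_1,X_3] = -2.15 / (2.1679 · 2.881) = -2.15 / 6.2458 = -0.3442
  r[X_2,X_2] = 1 (diagonal).
  r[X_2,X_3] = 2.1 / (2.1679 · 2.881) = 2.1 / 6.2458 = 0.3362
  r[X_3,X_3] = 1 (diagonal).

R is symmetric with unit diagonal. Assembling:

R = [[1, -0.9681, -0.3442],
 [-0.9681, 1, 0.3362],
 [-0.3442, 0.3362, 1]]


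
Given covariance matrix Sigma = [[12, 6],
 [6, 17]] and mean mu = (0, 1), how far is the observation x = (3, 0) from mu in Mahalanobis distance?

Step 1 — centre the observation: (x - mu) = (3, -1).

Step 2 — invert Sigma. det(Sigma) = 12·17 - (6)² = 168.
  Sigma^{-1} = (1/det) · [[d, -b], [-b, a]] = [[0.1012, -0.0357],
 [-0.0357, 0.0714]].

Step 3 — form the quadratic (x - mu)^T · Sigma^{-1} · (x - mu):
  Sigma^{-1} · (x - mu) = (0.3393, -0.1786).
  (x - mu)^T · [Sigma^{-1} · (x - mu)] = (3)·(0.3393) + (-1)·(-0.1786) = 1.1964.

Step 4 — take square root: d = √(1.1964) ≈ 1.0938.

d(x, mu) = √(1.1964) ≈ 1.0938


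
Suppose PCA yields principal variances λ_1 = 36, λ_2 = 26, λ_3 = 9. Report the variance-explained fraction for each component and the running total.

Step 1 — total variance = trace(Sigma) = Σ λ_i = 36 + 26 + 9 = 71.

Step 2 — fraction explained by component i = λ_i / Σ λ:
  PC1: 36/71 = 0.507
  PC2: 26/71 = 0.3662
  PC3: 9/71 = 0.1268

Step 3 — cumulative fraction after k components = (λ_1 + ... + λ_k) / Σ λ:
  k = 1: 36/71 = 0.507
  k = 2: (36 + 26)/71 = 62/71 = 0.8732
  k = 3: (36 + 26 + 9)/71 = 71/71 = 1

Summary (fraction, with percent):

explained: PC1 0.507 (50.7%), PC2 0.3662 (36.62%), PC3 0.1268 (12.68%);  cumulative: 0.507, 0.8732, 1


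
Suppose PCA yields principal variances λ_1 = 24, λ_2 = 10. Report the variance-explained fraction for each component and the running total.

Step 1 — total variance = trace(Sigma) = Σ λ_i = 24 + 10 = 34.

Step 2 — fraction explained by component i = λ_i / Σ λ:
  PC1: 24/34 = 0.7059
  PC2: 10/34 = 0.2941

Step 3 — cumulative fraction after k components = (λ_1 + ... + λ_k) / Σ λ:
  k = 1: 24/34 = 0.7059
  k = 2: (24 + 10)/34 = 34/34 = 1

Summary (fraction, with percent):

explained: PC1 0.7059 (70.59%), PC2 0.2941 (29.41%);  cumulative: 0.7059, 1


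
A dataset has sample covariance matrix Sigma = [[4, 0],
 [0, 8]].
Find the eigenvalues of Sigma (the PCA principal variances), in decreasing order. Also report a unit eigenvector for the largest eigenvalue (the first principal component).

Step 1 — characteristic polynomial of 2×2 Sigma:
  det(Sigma - λI) = λ² - trace · λ + det = 0.
  trace = 4 + 8 = 12, det = 4·8 - (0)² = 32.
Step 2 — discriminant:
  Δ = trace² - 4·det = 144 - 128 = 16.
Step 3 — eigenvalues:
  λ = (trace ± √Δ)/2 = (12 ± 4)/2,
  λ_1 = 8,  λ_2 = 4.

Step 4 — unit eigenvector for λ_1: Sigma is diagonal, so its eigenvectors are the coordinate axes. λ_1 = 8 is the diagonal entry on the second coordinate axis, hence
  v_1 = (0, 1) (||v_1|| = 1).

λ_1 = 8,  λ_2 = 4;  v_1 ≈ (0, 1)


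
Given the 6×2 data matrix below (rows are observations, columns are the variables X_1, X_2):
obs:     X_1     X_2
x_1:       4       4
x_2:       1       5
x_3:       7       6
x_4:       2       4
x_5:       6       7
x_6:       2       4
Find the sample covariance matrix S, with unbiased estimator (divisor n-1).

Step 1 — column means:
  mean(X_1) = (4 + 1 + 7 + 2 + 6 + 2) / 6 = 22/6 = 3.6667
  mean(X_2) = (4 + 5 + 6 + 4 + 7 + 4) / 6 = 30/6 = 5

Step 2 — sample covariance S[i,j] = (1/(n-1)) · Σ_k (x_{k,i} - mean_i) · (x_{k,j} - mean_j), with n-1 = 5.
  S[X_1,X_1] = ((0.3333)·(0.3333) + (-2.6667)·(-2.6667) + (3.3333)·(3.3333) + (-1.6667)·(-1.6667) + (2.3333)·(2.3333) + (-1.6667)·(-1.6667)) / 5 = 29.3333/5 = 5.8667
  S[X_1,X_2] = ((0.3333)·(-1) + (-2.6667)·(0) + (3.3333)·(1) + (-1.6667)·(-1) + (2.3333)·(2) + (-1.6667)·(-1)) / 5 = 11/5 = 2.2
  S[X_2,X_2] = ((-1)·(-1) + (0)·(0) + (1)·(1) + (-1)·(-1) + (2)·(2) + (-1)·(-1)) / 5 = 8/5 = 1.6

S is symmetric (S[j,i] = S[i,j]). Assembling:

S = [[5.8667, 2.2],
 [2.2, 1.6]]


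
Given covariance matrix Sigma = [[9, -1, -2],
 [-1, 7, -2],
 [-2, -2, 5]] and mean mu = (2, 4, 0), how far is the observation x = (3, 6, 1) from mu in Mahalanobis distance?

Step 1 — centre the observation: (x - mu) = (1, 2, 1).

Step 2 — invert Sigma (cofactor / det for 3×3, or solve directly):
  Sigma^{-1} = [[0.1303, 0.0378, 0.0672],
 [0.0378, 0.1723, 0.084],
 [0.0672, 0.084, 0.2605]].

Step 3 — form the quadratic (x - mu)^T · Sigma^{-1} · (x - mu):
  Sigma^{-1} · (x - mu) = (0.2731, 0.4664, 0.4958).
  (x - mu)^T · [Sigma^{-1} · (x - mu)] = (1)·(0.2731) + (2)·(0.4664) + (1)·(0.4958) = 1.7017.

Step 4 — take square root: d = √(1.7017) ≈ 1.3045.

d(x, mu) = √(1.7017) ≈ 1.3045


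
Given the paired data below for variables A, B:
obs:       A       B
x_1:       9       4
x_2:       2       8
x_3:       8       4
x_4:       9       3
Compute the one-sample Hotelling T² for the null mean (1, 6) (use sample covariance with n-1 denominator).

Step 1 — sample mean vector:
  mean(A) = (9 + 2 + 8 + 9) / 4 = 28/4 = 7
  mean(B) = (4 + 8 + 4 + 3) / 4 = 19/4 = 4.75
  x̄ = (7, 4.75),  deviation x̄ - mu_0 = (7, 4.75) - (1, 6) = (6, -1.25).

Step 2 — sample covariance matrix, S[i,j] = (1/(n-1)) · Σ_k (x_{k,i} - mean_i) · (x_{k,j} - mean_j), divisor n-1 = 3:
  S[A,A] = ((2)·(2) + (-5)·(-5) + (1)·(1) + (2)·(2)) / 3 = 34/3 = 11.3333
  S[A,B] = ((2)·(-0.75) + (-5)·(3.25) + (1)·(-0.75) + (2)·(-1.75)) / 3 = -22/3 = -7.3333
  S[B,B] = ((-0.75)·(-0.75) + (3.25)·(3.25) + (-0.75)·(-0.75) + (-1.75)·(-1.75)) / 3 = 14.75/3 = 4.9167
  S = [[11.3333, -7.3333],
 [-7.3333, 4.9167]].

Step 3 — invert S. det(S) = 11.3333·4.9167 - (-7.3333)² = 1.9444.
  S^{-1} = (1/det) · [[d, -b], [-b, a]] = [[2.5286, 3.7714],
 [3.7714, 5.8286]].

Step 4 — quadratic form (x̄ - mu_0)^T · S^{-1} · (x̄ - mu_0):
  S^{-1} · (x̄ - mu_0) = (10.4571, 15.3429),
  (x̄ - mu_0)^T · [...] = (6)·(10.4571) + (-1.25)·(15.3429) = 43.5643.

Step 5 — scale by n: T² = 4 · 43.5643 = 174.2571.

T² ≈ 174.2571


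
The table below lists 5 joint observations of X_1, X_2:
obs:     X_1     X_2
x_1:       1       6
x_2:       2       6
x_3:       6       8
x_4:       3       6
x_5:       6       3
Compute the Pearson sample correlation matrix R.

Step 1 — column means:
  mean(X_1) = (1 + 2 + 6 + 3 + 6) / 5 = 18/5 = 3.6
  mean(X_2) = (6 + 6 + 8 + 6 + 3) / 5 = 29/5 = 5.8

Step 2 — sample variances and covariances s[i,j] = (1/(n-1)) · Σ_k (x_{k,i} - mean_i) · (x_{k,j} - mean_j), with n-1 = 4:
  s[X_1,X_1] = ((-2.6)·(-2.6) + (-1.6)·(-1.6) + (2.4)·(2.4) + (-0.6)·(-0.6) + (2.4)·(2.4)) / 4 = 21.2/4 = 5.3
  s[X_1,X_2] = ((-2.6)·(0.2) + (-1.6)·(0.2) + (2.4)·(2.2) + (-0.6)·(0.2) + (2.4)·(-2.8)) / 4 = -2.4/4 = -0.6
  s[X_2,X_2] = ((0.2)·(0.2) + (0.2)·(0.2) + (2.2)·(2.2) + (0.2)·(0.2) + (-2.8)·(-2.8)) / 4 = 12.8/4 = 3.2
  Sample standard deviations s_i = √(s[i,i]):
  s(X_1) = √(5.3) = 2.3022
  s(X_2) = √(3.2) = 1.7889

Step 3 — r_{ij} = s_{ij} / (s_i · s_j):
  r[X_1,X_1] = 1 (diagonal).
  r[X_1,X_2] = -0.6 / (2.3022 · 1.7889) = -0.6 / 4.1183 = -0.1457
  r[X_2,X_2] = 1 (diagonal).

R is symmetric with unit diagonal. Assembling:

R = [[1, -0.1457],
 [-0.1457, 1]]


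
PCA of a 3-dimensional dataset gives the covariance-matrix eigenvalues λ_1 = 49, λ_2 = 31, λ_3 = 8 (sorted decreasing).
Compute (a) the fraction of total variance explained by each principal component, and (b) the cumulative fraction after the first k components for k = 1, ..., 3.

Step 1 — total variance = trace(Sigma) = Σ λ_i = 49 + 31 + 8 = 88.

Step 2 — fraction explained by component i = λ_i / Σ λ:
  PC1: 49/88 = 0.5568
  PC2: 31/88 = 0.3523
  PC3: 8/88 = 0.0909

Step 3 — cumulative fraction after k components = (λ_1 + ... + λ_k) / Σ λ:
  k = 1: 49/88 = 0.5568
  k = 2: (49 + 31)/88 = 80/88 = 0.9091
  k = 3: (49 + 31 + 8)/88 = 88/88 = 1

Summary (fraction, with percent):

explained: PC1 0.5568 (55.68%), PC2 0.3523 (35.23%), PC3 0.0909 (9.09%);  cumulative: 0.5568, 0.9091, 1


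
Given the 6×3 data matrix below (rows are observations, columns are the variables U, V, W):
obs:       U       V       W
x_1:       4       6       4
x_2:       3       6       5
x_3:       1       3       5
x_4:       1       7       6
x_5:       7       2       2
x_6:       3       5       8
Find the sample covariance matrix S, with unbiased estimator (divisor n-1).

Step 1 — column means:
  mean(U) = (4 + 3 + 1 + 1 + 7 + 3) / 6 = 19/6 = 3.1667
  mean(V) = (6 + 6 + 3 + 7 + 2 + 5) / 6 = 29/6 = 4.8333
  mean(W) = (4 + 5 + 5 + 6 + 2 + 8) / 6 = 30/6 = 5

Step 2 — sample covariance S[i,j] = (1/(n-1)) · Σ_k (x_{k,i} - mean_i) · (x_{k,j} - mean_j), with n-1 = 5.
  S[U,U] = ((0.8333)·(0.8333) + (-0.1667)·(-0.1667) + (-2.1667)·(-2.1667) + (-2.1667)·(-2.1667) + (3.8333)·(3.8333) + (-0.1667)·(-0.1667)) / 5 = 24.8333/5 = 4.9667
  S[U,V] = ((0.8333)·(1.1667) + (-0.1667)·(1.1667) + (-2.1667)·(-1.8333) + (-2.1667)·(2.1667) + (3.8333)·(-2.8333) + (-0.1667)·(0.1667)) / 5 = -10.8333/5 = -2.1667
  S[U,W] = ((0.8333)·(-1) + (-0.1667)·(0) + (-2.1667)·(0) + (-2.1667)·(1) + (3.8333)·(-3) + (-0.1667)·(3)) / 5 = -15/5 = -3
  S[V,V] = ((1.1667)·(1.1667) + (1.1667)·(1.1667) + (-1.8333)·(-1.8333) + (2.1667)·(2.1667) + (-2.8333)·(-2.8333) + (0.1667)·(0.1667)) / 5 = 18.8333/5 = 3.7667
  S[V,W] = ((1.1667)·(-1) + (1.1667)·(0) + (-1.8333)·(0) + (2.1667)·(1) + (-2.8333)·(-3) + (0.1667)·(3)) / 5 = 10/5 = 2
  S[W,W] = ((-1)·(-1) + (0)·(0) + (0)·(0) + (1)·(1) + (-3)·(-3) + (3)·(3)) / 5 = 20/5 = 4

S is symmetric (S[j,i] = S[i,j]). Assembling:

S = [[4.9667, -2.1667, -3],
 [-2.1667, 3.7667, 2],
 [-3, 2, 4]]


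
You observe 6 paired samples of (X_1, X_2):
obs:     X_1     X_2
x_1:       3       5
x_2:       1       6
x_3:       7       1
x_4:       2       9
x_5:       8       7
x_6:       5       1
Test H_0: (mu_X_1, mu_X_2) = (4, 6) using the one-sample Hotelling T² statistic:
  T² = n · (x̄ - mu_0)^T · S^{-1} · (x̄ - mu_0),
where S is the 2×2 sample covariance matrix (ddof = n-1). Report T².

Step 1 — sample mean vector:
  mean(X_1) = (3 + 1 + 7 + 2 + 8 + 5) / 6 = 26/6 = 4.3333
  mean(X_2) = (5 + 6 + 1 + 9 + 7 + 1) / 6 = 29/6 = 4.8333
  x̄ = (4.3333, 4.8333),  deviation x̄ - mu_0 = (4.3333, 4.8333) - (4, 6) = (0.3333, -1.1667).

Step 2 — sample covariance matrix, S[i,j] = (1/(n-1)) · Σ_k (x_{k,i} - mean_i) · (x_{k,j} - mean_j), divisor n-1 = 5:
  S[X_1,X_1] = ((-1.3333)·(-1.3333) + (-3.3333)·(-3.3333) + (2.6667)·(2.6667) + (-2.3333)·(-2.3333) + (3.6667)·(3.6667) + (0.6667)·(0.6667)) / 5 = 39.3333/5 = 7.8667
  S[X_1,X_2] = ((-1.3333)·(0.1667) + (-3.3333)·(1.1667) + (2.6667)·(-3.8333) + (-2.3333)·(4.1667) + (3.6667)·(2.1667) + (0.6667)·(-3.8333)) / 5 = -18.6667/5 = -3.7333
  S[X_2,X_2] = ((0.1667)·(0.1667) + (1.1667)·(1.1667) + (-3.8333)·(-3.8333) + (4.1667)·(4.1667) + (2.1667)·(2.1667) + (-3.8333)·(-3.8333)) / 5 = 52.8333/5 = 10.5667
  S = [[7.8667, -3.7333],
 [-3.7333, 10.5667]].

Step 3 — invert S. det(S) = 7.8667·10.5667 - (-3.7333)² = 69.1867.
  S^{-1} = (1/det) · [[d, -b], [-b, a]] = [[0.1527, 0.054],
 [0.054, 0.1137]].

Step 4 — quadratic form (x̄ - mu_0)^T · S^{-1} · (x̄ - mu_0):
  S^{-1} · (x̄ - mu_0) = (-0.012, -0.1147),
  (x̄ - mu_0)^T · [...] = (0.3333)·(-0.012) + (-1.1667)·(-0.1147) = 0.1298.

Step 5 — scale by n: T² = 6 · 0.1298 = 0.7786.

T² ≈ 0.7786


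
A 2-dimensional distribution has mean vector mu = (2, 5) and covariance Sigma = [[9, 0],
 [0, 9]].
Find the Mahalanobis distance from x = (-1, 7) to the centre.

Step 1 — centre the observation: (x - mu) = (-3, 2).

Step 2 — invert Sigma. det(Sigma) = 9·9 - (0)² = 81.
  Sigma^{-1} = (1/det) · [[d, -b], [-b, a]] = [[0.1111, 0],
 [0, 0.1111]].

Step 3 — form the quadratic (x - mu)^T · Sigma^{-1} · (x - mu):
  Sigma^{-1} · (x - mu) = (-0.3333, 0.2222).
  (x - mu)^T · [Sigma^{-1} · (x - mu)] = (-3)·(-0.3333) + (2)·(0.2222) = 1.4444.

Step 4 — take square root: d = √(1.4444) ≈ 1.2019.

d(x, mu) = √(1.4444) ≈ 1.2019


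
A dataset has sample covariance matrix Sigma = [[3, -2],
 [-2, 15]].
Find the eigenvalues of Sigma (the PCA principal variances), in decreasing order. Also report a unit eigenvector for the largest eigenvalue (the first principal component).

Step 1 — characteristic polynomial of 2×2 Sigma:
  det(Sigma - λI) = λ² - trace · λ + det = 0.
  trace = 3 + 15 = 18, det = 3·15 - (-2)² = 41.
Step 2 — discriminant:
  Δ = trace² - 4·det = 324 - 164 = 160.
Step 3 — eigenvalues:
  λ = (trace ± √Δ)/2 = (18 ± 12.6491)/2,
  λ_1 = 15.3246,  λ_2 = 2.6754.

Step 4 — unit eigenvector for λ_1: solve (Sigma - λ_1 I)v = 0. First row:
  (3 - 15.3246)·v_x + (-2)·v_y = 0, i.e. (-12.3246)·v_x + (-2)·v_y = 0,
  so v ∝ (b, λ_1 - a) = (-2, 12.3246); multiply by -1 so the first entry is positive: u = (2, -12.3246).
  ||u|| = √((2)² + (-12.3246)²) = √(155.8947) ≈ 12.4858,
  v_1 = u/||u|| ≈ (0.1602, -0.9871) (||v_1|| = 1).

λ_1 = 15.3246,  λ_2 = 2.6754;  v_1 ≈ (0.1602, -0.9871)


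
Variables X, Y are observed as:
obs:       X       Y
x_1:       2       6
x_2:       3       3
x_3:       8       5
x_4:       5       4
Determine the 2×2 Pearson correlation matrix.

Step 1 — column means:
  mean(X) = (2 + 3 + 8 + 5) / 4 = 18/4 = 4.5
  mean(Y) = (6 + 3 + 5 + 4) / 4 = 18/4 = 4.5

Step 2 — sample variances and covariances s[i,j] = (1/(n-1)) · Σ_k (x_{k,i} - mean_i) · (x_{k,j} - mean_j), with n-1 = 3:
  s[X,X] = ((-2.5)·(-2.5) + (-1.5)·(-1.5) + (3.5)·(3.5) + (0.5)·(0.5)) / 3 = 21/3 = 7
  s[X,Y] = ((-2.5)·(1.5) + (-1.5)·(-1.5) + (3.5)·(0.5) + (0.5)·(-0.5)) / 3 = 0/3 = 0
  s[Y,Y] = ((1.5)·(1.5) + (-1.5)·(-1.5) + (0.5)·(0.5) + (-0.5)·(-0.5)) / 3 = 5/3 = 1.6667
  Sample standard deviations s_i = √(s[i,i]):
  s(X) = √(7) = 2.6458
  s(Y) = √(1.6667) = 1.291

Step 3 — r_{ij} = s_{ij} / (s_i · s_j):
  r[X,X] = 1 (diagonal).
  r[X,Y] = 0 / (2.6458 · 1.291) = 0 / 3.4157 = 0
  r[Y,Y] = 1 (diagonal).

R is symmetric with unit diagonal. Assembling:

R = [[1, 0],
 [0, 1]]


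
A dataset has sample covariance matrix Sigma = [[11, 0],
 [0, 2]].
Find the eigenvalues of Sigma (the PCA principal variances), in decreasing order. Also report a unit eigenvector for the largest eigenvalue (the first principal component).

Step 1 — characteristic polynomial of 2×2 Sigma:
  det(Sigma - λI) = λ² - trace · λ + det = 0.
  trace = 11 + 2 = 13, det = 11·2 - (0)² = 22.
Step 2 — discriminant:
  Δ = trace² - 4·det = 169 - 88 = 81.
Step 3 — eigenvalues:
  λ = (trace ± √Δ)/2 = (13 ± 9)/2,
  λ_1 = 11,  λ_2 = 2.

Step 4 — unit eigenvector for λ_1: Sigma is diagonal, so its eigenvectors are the coordinate axes. λ_1 = 11 is the diagonal entry on the first coordinate axis, hence
  v_1 = (1, 0) (||v_1|| = 1).

λ_1 = 11,  λ_2 = 2;  v_1 ≈ (1, 0)


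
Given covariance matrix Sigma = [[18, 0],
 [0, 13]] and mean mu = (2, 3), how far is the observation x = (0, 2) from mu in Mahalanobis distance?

Step 1 — centre the observation: (x - mu) = (-2, -1).

Step 2 — invert Sigma. det(Sigma) = 18·13 - (0)² = 234.
  Sigma^{-1} = (1/det) · [[d, -b], [-b, a]] = [[0.0556, 0],
 [0, 0.0769]].

Step 3 — form the quadratic (x - mu)^T · Sigma^{-1} · (x - mu):
  Sigma^{-1} · (x - mu) = (-0.1111, -0.0769).
  (x - mu)^T · [Sigma^{-1} · (x - mu)] = (-2)·(-0.1111) + (-1)·(-0.0769) = 0.2991.

Step 4 — take square root: d = √(0.2991) ≈ 0.5469.

d(x, mu) = √(0.2991) ≈ 0.5469


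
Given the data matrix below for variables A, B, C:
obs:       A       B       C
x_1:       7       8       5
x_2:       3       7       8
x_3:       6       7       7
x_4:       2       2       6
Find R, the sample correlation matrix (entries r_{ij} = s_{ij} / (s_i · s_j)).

Step 1 — column means:
  mean(A) = (7 + 3 + 6 + 2) / 4 = 18/4 = 4.5
  mean(B) = (8 + 7 + 7 + 2) / 4 = 24/4 = 6
  mean(C) = (5 + 8 + 7 + 6) / 4 = 26/4 = 6.5

Step 2 — sample variances and covariances s[i,j] = (1/(n-1)) · Σ_k (x_{k,i} - mean_i) · (x_{k,j} - mean_j), with n-1 = 3:
  s[A,A] = ((2.5)·(2.5) + (-1.5)·(-1.5) + (1.5)·(1.5) + (-2.5)·(-2.5)) / 3 = 17/3 = 5.6667
  s[A,B] = ((2.5)·(2) + (-1.5)·(1) + (1.5)·(1) + (-2.5)·(-4)) / 3 = 15/3 = 5
  s[A,C] = ((2.5)·(-1.5) + (-1.5)·(1.5) + (1.5)·(0.5) + (-2.5)·(-0.5)) / 3 = -4/3 = -1.3333
  s[B,B] = ((2)·(2) + (1)·(1) + (1)·(1) + (-4)·(-4)) / 3 = 22/3 = 7.3333
  s[B,C] = ((2)·(-1.5) + (1)·(1.5) + (1)·(0.5) + (-4)·(-0.5)) / 3 = 1/3 = 0.3333
  s[C,C] = ((-1.5)·(-1.5) + (1.5)·(1.5) + (0.5)·(0.5) + (-0.5)·(-0.5)) / 3 = 5/3 = 1.6667
  Sample standard deviations s_i = √(s[i,i]):
  s(A) = √(5.6667) = 2.3805
  s(B) = √(7.3333) = 2.708
  s(C) = √(1.6667) = 1.291

Step 3 — r_{ij} = s_{ij} / (s_i · s_j):
  r[A,A] = 1 (diagonal).
  r[A,B] = 5 / (2.3805 · 2.708) = 5 / 6.4464 = 0.7756
  r[A,C] = -1.3333 / (2.3805 · 1.291) = -1.3333 / 3.0732 = -0.4339
  r[B,B] = 1 (diagonal).
  r[B,C] = 0.3333 / (2.708 · 1.291) = 0.3333 / 3.496 = 0.0953
  r[C,C] = 1 (diagonal).

R is symmetric with unit diagonal. Assembling:

R = [[1, 0.7756, -0.4339],
 [0.7756, 1, 0.0953],
 [-0.4339, 0.0953, 1]]
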